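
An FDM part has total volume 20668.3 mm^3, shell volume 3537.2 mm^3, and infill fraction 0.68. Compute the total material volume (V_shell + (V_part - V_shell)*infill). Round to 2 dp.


V_infill = (20668.3 - 3537.2) * 0.68 = 11649.15
V_total = 3537.2 + 11649.15 = 15186.35 mm^3


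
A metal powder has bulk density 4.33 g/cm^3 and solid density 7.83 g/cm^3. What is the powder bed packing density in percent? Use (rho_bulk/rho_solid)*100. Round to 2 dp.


Packing = (4.33/7.83)*100 = 55.3 %


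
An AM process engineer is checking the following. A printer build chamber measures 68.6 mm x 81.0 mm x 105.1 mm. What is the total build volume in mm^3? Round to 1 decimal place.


V = 68.6 * 81.0 * 105.1 = 583998.7 mm^3


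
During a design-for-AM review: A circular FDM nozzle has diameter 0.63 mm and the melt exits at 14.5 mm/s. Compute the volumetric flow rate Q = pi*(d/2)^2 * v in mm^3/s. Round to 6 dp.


A = pi*(0.63/2)^2 = 0.31172453 mm^2
Q = 0.31172453 * 14.5 = 4.520006 mm^3/s


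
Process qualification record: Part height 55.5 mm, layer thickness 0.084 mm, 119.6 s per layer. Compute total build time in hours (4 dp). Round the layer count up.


Layers = ceil(55.5/0.084) = 661
t = 661 * 119.6 / 3600 = 21.9599 hrs


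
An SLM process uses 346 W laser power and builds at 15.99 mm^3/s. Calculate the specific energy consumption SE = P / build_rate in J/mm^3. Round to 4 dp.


SE = 346 / 15.99 = 21.6385 J/mm^3


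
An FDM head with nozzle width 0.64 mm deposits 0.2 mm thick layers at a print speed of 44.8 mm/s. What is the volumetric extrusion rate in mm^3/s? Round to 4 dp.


Rate = 0.64 * 0.2 * 44.8 = 5.7344 mm^3/s


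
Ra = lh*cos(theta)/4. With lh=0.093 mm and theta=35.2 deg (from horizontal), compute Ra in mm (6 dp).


Ra = 0.093 * cos(35.2) / 4 = 0.018999 mm


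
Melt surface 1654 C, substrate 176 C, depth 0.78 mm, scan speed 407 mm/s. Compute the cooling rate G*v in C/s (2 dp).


G = (1654-176)/0.78 = 1894.87179487 C/mm
CR = 1894.87179487 * 407 = 771212.82 C/s


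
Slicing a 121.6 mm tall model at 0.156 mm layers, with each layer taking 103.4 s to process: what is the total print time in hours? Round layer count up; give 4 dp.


Layers = ceil(121.6/0.156) = 780
t = 780 * 103.4 / 3600 = 22.4033 hrs


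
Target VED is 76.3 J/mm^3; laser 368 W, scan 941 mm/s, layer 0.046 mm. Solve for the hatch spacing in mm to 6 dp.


h = 368 / (76.3*941*0.046) = 0.111423 mm


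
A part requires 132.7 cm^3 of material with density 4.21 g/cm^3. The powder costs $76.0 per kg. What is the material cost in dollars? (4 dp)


Mass = 132.7*4.21/1000 = 0.558667 kg
Cost = 0.558667 * 76.0 = 42.4587 $


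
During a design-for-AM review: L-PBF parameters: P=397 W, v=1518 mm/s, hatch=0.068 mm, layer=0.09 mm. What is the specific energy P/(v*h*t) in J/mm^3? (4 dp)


Build rate = 1518 * 0.068 * 0.09 = 9.29016 mm^3/s
SE = 397 / 9.29016 = 42.7334 J/mm^3


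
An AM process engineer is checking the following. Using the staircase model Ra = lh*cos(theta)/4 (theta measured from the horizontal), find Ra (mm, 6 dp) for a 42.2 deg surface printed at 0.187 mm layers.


Ra = 0.187 * cos(42.2) / 4 = 0.034633 mm


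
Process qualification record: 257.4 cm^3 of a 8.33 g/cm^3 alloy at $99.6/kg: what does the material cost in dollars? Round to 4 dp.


Mass = 257.4*8.33/1000 = 2.144142 kg
Cost = 2.144142 * 99.6 = 213.5565 $


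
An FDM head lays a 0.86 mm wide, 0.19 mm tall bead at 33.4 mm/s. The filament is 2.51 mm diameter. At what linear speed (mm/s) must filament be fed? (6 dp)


Q = 0.86 * 0.19 * 33.4 = 5.45756 mm^3/s
A_fil = pi*(2.51/2)^2 = 4.94808697 mm^2
v_feed = 5.45756 / 4.94808697 = 1.102964 mm/s


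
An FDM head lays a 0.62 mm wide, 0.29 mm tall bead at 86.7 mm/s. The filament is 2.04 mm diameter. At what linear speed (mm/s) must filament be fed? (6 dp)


Q = 0.62 * 0.29 * 86.7 = 15.58866 mm^3/s
A_fil = pi*(2.04/2)^2 = 3.268513 mm^2
v_feed = 15.58866 / 3.268513 = 4.769343 mm/s


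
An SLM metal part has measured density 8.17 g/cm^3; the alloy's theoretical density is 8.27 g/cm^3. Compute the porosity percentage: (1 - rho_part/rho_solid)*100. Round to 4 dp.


Porosity = (1-8.17/8.27)*100 = 1.2092 %


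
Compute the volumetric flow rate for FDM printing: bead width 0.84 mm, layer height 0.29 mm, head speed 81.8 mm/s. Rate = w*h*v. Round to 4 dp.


Rate = 0.84 * 0.29 * 81.8 = 19.9265 mm^3/s


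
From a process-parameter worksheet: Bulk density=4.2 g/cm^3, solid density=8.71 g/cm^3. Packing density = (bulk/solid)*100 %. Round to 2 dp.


Packing = (4.2/8.71)*100 = 48.22 %


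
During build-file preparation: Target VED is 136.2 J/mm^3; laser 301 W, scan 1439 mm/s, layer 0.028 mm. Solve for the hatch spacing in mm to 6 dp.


h = 301 / (136.2*1439*0.028) = 0.054849 mm


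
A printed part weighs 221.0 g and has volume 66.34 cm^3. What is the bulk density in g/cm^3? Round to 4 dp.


rho = 221.0 / 66.34 = 3.3313 g/cm^3


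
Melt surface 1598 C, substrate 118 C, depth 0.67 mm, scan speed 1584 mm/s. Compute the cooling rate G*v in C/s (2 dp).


G = (1598-118)/0.67 = 2208.95522388 C/mm
CR = 2208.95522388 * 1584 = 3498985.07 C/s


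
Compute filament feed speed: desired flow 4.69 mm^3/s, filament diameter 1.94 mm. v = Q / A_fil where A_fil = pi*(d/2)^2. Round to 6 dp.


A = pi*(1.94/2)^2 = 2.955925
v = 4.69 / 2.955925 = 1.586644 mm/s


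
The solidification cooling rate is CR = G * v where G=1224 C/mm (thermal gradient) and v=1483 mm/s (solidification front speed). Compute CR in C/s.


CR = 1224 * 1483 = 1815192 C/s


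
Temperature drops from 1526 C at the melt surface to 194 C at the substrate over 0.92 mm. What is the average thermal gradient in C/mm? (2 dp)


G = (1526-194)/0.92 = 1447.83 C/mm


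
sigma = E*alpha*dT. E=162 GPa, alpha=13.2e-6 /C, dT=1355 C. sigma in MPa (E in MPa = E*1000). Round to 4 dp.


sigma = 162*1000 * 13.2e-6 * 1355 = 2897.532 MPa


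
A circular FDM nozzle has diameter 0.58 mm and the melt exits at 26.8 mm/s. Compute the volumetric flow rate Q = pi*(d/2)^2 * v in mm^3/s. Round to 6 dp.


A = pi*(0.58/2)^2 = 0.26420794 mm^2
Q = 0.26420794 * 26.8 = 7.080773 mm^3/s


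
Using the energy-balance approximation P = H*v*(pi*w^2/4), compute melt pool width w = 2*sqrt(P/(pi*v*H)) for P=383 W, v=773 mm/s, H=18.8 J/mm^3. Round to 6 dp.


w = 2*sqrt(383/(pi*773*18.8)) = 0.183183 mm


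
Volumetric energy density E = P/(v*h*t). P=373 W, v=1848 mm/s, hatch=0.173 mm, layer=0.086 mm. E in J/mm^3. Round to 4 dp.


E = 373 / (1848*0.173*0.086) = 13.5663 J/mm^3


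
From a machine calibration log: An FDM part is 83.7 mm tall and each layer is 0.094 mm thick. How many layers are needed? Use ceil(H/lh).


Layers = ceil(83.7/0.094) = 891


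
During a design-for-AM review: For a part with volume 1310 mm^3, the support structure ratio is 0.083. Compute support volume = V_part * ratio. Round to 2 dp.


V_support = 1310 * 0.083 = 108.73 mm^3


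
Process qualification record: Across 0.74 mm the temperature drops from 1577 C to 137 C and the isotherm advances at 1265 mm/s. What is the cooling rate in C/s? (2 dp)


G = (1577-137)/0.74 = 1945.94594595 C/mm
CR = 1945.94594595 * 1265 = 2461621.62 C/s


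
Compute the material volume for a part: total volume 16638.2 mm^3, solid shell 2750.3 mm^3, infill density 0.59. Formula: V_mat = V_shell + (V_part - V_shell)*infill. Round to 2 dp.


V_infill = (16638.2 - 2750.3) * 0.59 = 8193.86
V_total = 2750.3 + 8193.86 = 10944.16 mm^3


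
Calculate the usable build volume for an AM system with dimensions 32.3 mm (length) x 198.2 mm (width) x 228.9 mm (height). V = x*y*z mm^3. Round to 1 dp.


V = 32.3 * 198.2 * 228.9 = 1465385.8 mm^3


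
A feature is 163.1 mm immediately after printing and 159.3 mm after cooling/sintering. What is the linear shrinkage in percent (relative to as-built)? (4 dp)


Shrinkage = ((163.1-159.3)/163.1)*100 = 2.3299 %


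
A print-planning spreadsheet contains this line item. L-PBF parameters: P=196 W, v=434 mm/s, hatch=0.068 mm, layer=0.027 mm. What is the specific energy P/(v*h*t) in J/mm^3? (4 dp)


Build rate = 434 * 0.068 * 0.027 = 0.796824 mm^3/s
SE = 196 / 0.796824 = 245.9765 J/mm^3


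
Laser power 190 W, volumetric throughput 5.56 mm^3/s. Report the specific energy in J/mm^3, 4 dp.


SE = 190 / 5.56 = 34.1727 J/mm^3


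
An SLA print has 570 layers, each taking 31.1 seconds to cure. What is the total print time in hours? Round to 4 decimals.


t = 570 * 31.1 / 3600 = 4.9242 hrs


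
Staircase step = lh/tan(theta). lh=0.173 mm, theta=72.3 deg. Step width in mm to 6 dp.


step = 0.173 / tan(72.3) = 0.055211 mm


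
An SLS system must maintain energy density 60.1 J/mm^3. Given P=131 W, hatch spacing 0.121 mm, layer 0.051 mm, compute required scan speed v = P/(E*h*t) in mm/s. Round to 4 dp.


v = 131 / (60.1*0.121*0.051) = 353.2167 mm/s


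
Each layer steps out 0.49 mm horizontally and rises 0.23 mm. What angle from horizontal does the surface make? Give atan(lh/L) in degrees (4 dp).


angle = atan(0.23/0.49) = 25.1448 degrees


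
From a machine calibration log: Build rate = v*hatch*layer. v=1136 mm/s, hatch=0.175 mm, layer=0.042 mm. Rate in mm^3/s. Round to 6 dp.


Rate = 1136 * 0.175 * 0.042 = 8.3496 mm^3/s


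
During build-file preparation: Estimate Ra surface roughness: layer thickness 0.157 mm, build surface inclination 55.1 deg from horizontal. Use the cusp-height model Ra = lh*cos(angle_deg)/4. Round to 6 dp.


Ra = 0.157 * cos(55.1) / 4 = 0.022457 mm


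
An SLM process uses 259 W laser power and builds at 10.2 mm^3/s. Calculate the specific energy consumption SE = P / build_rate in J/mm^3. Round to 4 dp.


SE = 259 / 10.2 = 25.3922 J/mm^3


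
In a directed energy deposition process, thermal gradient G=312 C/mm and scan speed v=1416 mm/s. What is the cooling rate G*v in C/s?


CR = 312 * 1416 = 441792 C/s


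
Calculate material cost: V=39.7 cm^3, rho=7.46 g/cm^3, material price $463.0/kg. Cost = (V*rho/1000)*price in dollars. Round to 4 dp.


Mass = 39.7*7.46/1000 = 0.296162 kg
Cost = 0.296162 * 463.0 = 137.123 $


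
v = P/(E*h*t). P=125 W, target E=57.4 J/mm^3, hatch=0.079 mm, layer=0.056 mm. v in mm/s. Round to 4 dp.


v = 125 / (57.4*0.079*0.056) = 492.2469 mm/s


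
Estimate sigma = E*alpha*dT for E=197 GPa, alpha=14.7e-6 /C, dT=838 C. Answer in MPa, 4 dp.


sigma = 197*1000 * 14.7e-6 * 838 = 2426.7642 MPa


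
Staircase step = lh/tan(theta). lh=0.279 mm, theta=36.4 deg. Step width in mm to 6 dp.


step = 0.279 / tan(36.4) = 0.378426 mm


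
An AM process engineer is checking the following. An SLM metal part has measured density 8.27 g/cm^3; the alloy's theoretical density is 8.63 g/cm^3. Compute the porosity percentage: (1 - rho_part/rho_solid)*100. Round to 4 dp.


Porosity = (1-8.27/8.63)*100 = 4.1715 %


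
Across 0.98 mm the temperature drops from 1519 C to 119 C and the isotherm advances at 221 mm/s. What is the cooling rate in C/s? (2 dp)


G = (1519-119)/0.98 = 1428.57142857 C/mm
CR = 1428.57142857 * 221 = 315714.29 C/s


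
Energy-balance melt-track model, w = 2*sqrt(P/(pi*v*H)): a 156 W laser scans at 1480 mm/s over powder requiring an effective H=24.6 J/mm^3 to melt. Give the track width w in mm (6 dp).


w = 2*sqrt(156/(pi*1480*24.6)) = 0.073862 mm


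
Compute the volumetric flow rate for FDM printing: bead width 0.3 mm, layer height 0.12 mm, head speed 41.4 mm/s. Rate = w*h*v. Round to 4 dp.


Rate = 0.3 * 0.12 * 41.4 = 1.4904 mm^3/s


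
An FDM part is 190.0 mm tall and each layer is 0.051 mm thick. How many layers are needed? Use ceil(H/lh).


Layers = ceil(190.0/0.051) = 3726


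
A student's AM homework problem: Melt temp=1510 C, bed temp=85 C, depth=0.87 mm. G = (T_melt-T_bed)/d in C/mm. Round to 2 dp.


G = (1510-85)/0.87 = 1637.93 C/mm


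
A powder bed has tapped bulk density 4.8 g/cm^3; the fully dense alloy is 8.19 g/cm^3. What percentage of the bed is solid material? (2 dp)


Packing = (4.8/8.19)*100 = 58.61 %


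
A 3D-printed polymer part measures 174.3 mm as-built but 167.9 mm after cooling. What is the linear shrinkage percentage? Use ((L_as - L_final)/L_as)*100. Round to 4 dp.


Shrinkage = ((174.3-167.9)/174.3)*100 = 3.6718 %


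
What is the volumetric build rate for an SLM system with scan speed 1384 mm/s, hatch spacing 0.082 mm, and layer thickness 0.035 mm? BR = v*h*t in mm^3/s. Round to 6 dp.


Rate = 1384 * 0.082 * 0.035 = 3.97208 mm^3/s


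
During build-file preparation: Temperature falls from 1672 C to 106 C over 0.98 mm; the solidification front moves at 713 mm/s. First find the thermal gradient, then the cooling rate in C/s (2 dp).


G = (1672-106)/0.98 = 1597.95918367 C/mm
CR = 1597.95918367 * 713 = 1139344.9 C/s


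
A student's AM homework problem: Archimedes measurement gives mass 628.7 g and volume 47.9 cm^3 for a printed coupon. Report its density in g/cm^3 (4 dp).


rho = 628.7 / 47.9 = 13.1253 g/cm^3


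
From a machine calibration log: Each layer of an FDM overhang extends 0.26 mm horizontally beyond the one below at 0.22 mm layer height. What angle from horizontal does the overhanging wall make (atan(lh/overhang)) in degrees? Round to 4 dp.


angle = atan(0.22/0.26) = 40.2364 degrees


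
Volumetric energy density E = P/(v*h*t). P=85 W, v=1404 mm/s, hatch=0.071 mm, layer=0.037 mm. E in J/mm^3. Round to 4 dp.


E = 85 / (1404*0.071*0.037) = 23.0458 J/mm^3


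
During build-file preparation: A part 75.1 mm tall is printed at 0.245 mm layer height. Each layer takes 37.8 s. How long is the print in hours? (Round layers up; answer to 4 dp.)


Layers = ceil(75.1/0.245) = 307
t = 307 * 37.8 / 3600 = 3.2235 hrs


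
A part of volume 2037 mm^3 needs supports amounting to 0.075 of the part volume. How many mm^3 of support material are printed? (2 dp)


V_support = 2037 * 0.075 = 152.78 mm^3


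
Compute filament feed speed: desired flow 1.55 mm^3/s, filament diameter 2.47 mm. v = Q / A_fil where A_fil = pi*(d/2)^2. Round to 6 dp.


A = pi*(2.47/2)^2 = 4.791636
v = 1.55 / 4.791636 = 0.32348 mm/s


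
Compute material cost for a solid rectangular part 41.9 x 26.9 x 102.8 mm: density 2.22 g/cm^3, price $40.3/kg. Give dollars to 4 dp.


V = 41.9 * 26.9 * 102.8 = 115866.908 mm^3 = 115.866908 cm^3
Mass = 115.866908 * 2.22 / 1000 = 0.25722454 kg
Cost = 0.25722454 * 40.3 = 10.3661 $


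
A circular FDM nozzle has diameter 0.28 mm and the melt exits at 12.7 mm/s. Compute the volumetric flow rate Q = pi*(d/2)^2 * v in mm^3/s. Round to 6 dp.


A = pi*(0.28/2)^2 = 0.06157522 mm^2
Q = 0.06157522 * 12.7 = 0.782005 mm^3/s


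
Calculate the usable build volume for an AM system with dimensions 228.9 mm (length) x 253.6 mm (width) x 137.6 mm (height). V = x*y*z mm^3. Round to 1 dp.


V = 228.9 * 253.6 * 137.6 = 7987547.9 mm^3


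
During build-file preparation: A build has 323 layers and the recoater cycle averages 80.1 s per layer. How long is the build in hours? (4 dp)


t = 323 * 80.1 / 3600 = 7.1868 hrs


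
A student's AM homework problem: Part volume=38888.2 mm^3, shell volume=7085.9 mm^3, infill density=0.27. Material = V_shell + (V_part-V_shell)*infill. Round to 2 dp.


V_infill = (38888.2 - 7085.9) * 0.27 = 8586.62
V_total = 7085.9 + 8586.62 = 15672.52 mm^3


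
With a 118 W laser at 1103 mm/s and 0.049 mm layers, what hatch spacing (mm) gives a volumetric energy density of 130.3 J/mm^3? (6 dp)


h = 118 / (130.3*1103*0.049) = 0.016756 mm


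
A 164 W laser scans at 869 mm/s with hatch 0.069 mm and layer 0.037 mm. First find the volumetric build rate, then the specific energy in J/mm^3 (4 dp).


Build rate = 869 * 0.069 * 0.037 = 2.218557 mm^3/s
SE = 164 / 2.218557 = 73.9219 J/mm^3


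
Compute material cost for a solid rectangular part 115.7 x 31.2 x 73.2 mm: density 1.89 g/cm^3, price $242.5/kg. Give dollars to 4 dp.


V = 115.7 * 31.2 * 73.2 = 264240.288 mm^3 = 264.240288 cm^3
Mass = 264.240288 * 1.89 / 1000 = 0.49941414 kg
Cost = 0.49941414 * 242.5 = 121.1079 $


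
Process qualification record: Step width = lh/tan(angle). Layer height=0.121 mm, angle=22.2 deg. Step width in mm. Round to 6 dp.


step = 0.121 / tan(22.2) = 0.296501 mm


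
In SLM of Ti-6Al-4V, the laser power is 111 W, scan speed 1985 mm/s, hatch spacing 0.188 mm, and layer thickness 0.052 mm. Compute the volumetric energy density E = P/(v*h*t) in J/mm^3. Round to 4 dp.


E = 111 / (1985*0.188*0.052) = 5.7201 J/mm^3


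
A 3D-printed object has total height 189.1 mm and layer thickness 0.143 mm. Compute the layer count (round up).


Layers = ceil(189.1/0.143) = 1323


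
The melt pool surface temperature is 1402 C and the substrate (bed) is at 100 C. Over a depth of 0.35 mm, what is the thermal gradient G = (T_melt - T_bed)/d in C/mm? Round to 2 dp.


G = (1402-100)/0.35 = 3720.0 C/mm


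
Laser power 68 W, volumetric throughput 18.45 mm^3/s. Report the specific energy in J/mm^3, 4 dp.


SE = 68 / 18.45 = 3.6856 J/mm^3


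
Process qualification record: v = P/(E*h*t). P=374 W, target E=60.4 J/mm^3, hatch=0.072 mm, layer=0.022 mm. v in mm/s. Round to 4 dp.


v = 374 / (60.4*0.072*0.022) = 3909.1244 mm/s


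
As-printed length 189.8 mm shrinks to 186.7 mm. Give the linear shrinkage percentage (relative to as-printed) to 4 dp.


Shrinkage = ((189.8-186.7)/189.8)*100 = 1.6333 %


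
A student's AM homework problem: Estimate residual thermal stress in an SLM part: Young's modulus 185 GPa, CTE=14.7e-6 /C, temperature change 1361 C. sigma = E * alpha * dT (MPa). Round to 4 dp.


sigma = 185*1000 * 14.7e-6 * 1361 = 3701.2395 MPa


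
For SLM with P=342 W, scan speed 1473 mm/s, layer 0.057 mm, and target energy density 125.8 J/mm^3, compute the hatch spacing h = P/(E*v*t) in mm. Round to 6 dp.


h = 342 / (125.8*1473*0.057) = 0.032379 mm


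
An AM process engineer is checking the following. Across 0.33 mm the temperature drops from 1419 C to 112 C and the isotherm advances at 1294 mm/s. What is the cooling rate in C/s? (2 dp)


G = (1419-112)/0.33 = 3960.60606061 C/mm
CR = 3960.60606061 * 1294 = 5125024.24 C/s


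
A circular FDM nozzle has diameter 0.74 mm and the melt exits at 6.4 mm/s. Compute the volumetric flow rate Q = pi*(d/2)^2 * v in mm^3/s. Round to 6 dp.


A = pi*(0.74/2)^2 = 0.43008403 mm^2
Q = 0.43008403 * 6.4 = 2.752538 mm^3/s


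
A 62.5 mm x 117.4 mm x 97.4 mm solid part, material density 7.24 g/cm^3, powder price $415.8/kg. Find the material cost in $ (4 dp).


V = 62.5 * 117.4 * 97.4 = 714672.5 mm^3 = 714.6725 cm^3
Mass = 714.6725 * 7.24 / 1000 = 5.1742289 kg
Cost = 5.1742289 * 415.8 = 2151.4444 $


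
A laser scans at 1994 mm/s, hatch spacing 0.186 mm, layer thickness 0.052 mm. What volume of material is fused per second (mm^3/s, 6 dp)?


Rate = 1994 * 0.186 * 0.052 = 19.285968 mm^3/s


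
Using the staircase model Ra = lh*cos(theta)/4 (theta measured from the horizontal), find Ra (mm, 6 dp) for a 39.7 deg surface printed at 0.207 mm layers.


Ra = 0.207 * cos(39.7) / 4 = 0.039816 mm


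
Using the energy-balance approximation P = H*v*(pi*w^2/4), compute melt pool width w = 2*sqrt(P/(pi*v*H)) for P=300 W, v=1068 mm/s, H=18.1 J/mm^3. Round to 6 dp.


w = 2*sqrt(300/(pi*1068*18.1)) = 0.140569 mm


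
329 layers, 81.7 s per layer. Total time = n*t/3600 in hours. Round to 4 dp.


t = 329 * 81.7 / 3600 = 7.4665 hrs


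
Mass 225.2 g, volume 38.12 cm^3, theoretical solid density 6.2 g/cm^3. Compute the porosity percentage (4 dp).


rho_part = 225.2 / 38.12 = 5.90766002 g/cm^3
Porosity = (1 - 5.90766002/6.2)*100 = 4.7152 %


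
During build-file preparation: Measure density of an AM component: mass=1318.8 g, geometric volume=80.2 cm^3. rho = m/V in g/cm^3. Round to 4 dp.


rho = 1318.8 / 80.2 = 16.4439 g/cm^3


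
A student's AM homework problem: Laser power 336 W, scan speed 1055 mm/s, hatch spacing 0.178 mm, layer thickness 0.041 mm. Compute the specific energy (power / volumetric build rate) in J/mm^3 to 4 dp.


Build rate = 1055 * 0.178 * 0.041 = 7.69939 mm^3/s
SE = 336 / 7.69939 = 43.6398 J/mm^3


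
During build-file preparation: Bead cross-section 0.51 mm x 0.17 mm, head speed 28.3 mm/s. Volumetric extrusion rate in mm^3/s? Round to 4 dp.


Rate = 0.51 * 0.17 * 28.3 = 2.4536 mm^3/s


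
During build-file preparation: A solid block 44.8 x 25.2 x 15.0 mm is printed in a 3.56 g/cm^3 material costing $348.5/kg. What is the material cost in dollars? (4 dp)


V = 44.8 * 25.2 * 15.0 = 16934.4 mm^3 = 16.9344 cm^3
Mass = 16.9344 * 3.56 / 1000 = 0.06028646 kg
Cost = 0.06028646 * 348.5 = 21.0098 $


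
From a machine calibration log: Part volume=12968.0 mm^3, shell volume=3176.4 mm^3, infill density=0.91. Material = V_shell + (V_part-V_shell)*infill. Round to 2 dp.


V_infill = (12968.0 - 3176.4) * 0.91 = 8910.36
V_total = 3176.4 + 8910.36 = 12086.76 mm^3


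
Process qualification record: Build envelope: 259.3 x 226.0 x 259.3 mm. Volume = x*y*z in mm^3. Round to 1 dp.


V = 259.3 * 226.0 * 259.3 = 15195446.7 mm^3


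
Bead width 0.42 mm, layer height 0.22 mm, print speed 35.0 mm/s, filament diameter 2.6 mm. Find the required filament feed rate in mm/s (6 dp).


Q = 0.42 * 0.22 * 35.0 = 3.234 mm^3/s
A_fil = pi*(2.6/2)^2 = 5.30929158 mm^2
v_feed = 3.234 / 5.30929158 = 0.609121 mm/s


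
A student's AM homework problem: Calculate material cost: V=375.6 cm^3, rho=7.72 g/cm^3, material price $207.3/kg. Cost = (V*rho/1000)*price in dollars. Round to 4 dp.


Mass = 375.6*7.72/1000 = 2.899632 kg
Cost = 2.899632 * 207.3 = 601.0937 $


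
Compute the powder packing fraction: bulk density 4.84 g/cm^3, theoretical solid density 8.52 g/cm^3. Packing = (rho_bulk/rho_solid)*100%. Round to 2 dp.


Packing = (4.84/8.52)*100 = 56.81 %


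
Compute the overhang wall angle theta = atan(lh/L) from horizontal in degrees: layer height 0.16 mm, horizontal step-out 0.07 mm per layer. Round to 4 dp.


angle = atan(0.16/0.07) = 66.3706 degrees


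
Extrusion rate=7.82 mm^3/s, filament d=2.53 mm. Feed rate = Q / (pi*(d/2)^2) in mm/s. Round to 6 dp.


A = pi*(2.53/2)^2 = 5.027255
v = 7.82 / 5.027255 = 1.555521 mm/s


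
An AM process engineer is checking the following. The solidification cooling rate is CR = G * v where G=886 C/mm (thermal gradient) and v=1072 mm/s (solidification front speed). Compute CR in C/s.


CR = 886 * 1072 = 949792 C/s


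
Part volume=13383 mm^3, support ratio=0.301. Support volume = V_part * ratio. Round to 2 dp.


V_support = 13383 * 0.301 = 4028.28 mm^3


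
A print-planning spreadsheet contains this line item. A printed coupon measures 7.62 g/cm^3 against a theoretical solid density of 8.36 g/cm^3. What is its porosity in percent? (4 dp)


Porosity = (1-7.62/8.36)*100 = 8.8517 %


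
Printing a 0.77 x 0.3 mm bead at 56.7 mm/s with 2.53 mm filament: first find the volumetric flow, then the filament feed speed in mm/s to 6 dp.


Q = 0.77 * 0.3 * 56.7 = 13.0977 mm^3/s
A_fil = pi*(2.53/2)^2 = 5.0272551 mm^2
v_feed = 13.0977 / 5.0272551 = 2.605338 mm/s


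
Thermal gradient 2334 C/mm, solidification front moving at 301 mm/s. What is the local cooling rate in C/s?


CR = 2334 * 301 = 702534 C/s


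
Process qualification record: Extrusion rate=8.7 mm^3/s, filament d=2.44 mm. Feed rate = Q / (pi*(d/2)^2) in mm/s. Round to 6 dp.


A = pi*(2.44/2)^2 = 4.675947
v = 8.7 / 4.675947 = 1.860586 mm/s


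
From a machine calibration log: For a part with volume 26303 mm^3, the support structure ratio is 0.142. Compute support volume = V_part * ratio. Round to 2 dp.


V_support = 26303 * 0.142 = 3735.03 mm^3


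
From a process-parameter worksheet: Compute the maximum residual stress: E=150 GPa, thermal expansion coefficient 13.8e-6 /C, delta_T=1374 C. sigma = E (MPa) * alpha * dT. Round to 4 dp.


sigma = 150*1000 * 13.8e-6 * 1374 = 2844.18 MPa


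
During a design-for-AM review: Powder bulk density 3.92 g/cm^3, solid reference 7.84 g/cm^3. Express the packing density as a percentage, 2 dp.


Packing = (3.92/7.84)*100 = 50.0 %


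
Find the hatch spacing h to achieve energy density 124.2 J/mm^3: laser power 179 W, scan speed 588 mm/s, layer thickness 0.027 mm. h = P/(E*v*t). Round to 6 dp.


h = 179 / (124.2*588*0.027) = 0.09078 mm


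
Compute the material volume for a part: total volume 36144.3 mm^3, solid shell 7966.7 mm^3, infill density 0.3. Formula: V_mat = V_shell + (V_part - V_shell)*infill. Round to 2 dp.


V_infill = (36144.3 - 7966.7) * 0.3 = 8453.28
V_total = 7966.7 + 8453.28 = 16419.98 mm^3


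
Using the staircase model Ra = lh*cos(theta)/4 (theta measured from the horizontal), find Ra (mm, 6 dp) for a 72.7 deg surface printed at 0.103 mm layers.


Ra = 0.103 * cos(72.7) / 4 = 0.007657 mm


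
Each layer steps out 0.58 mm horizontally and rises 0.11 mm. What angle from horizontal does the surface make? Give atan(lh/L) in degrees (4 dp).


angle = atan(0.11/0.58) = 10.7389 degrees


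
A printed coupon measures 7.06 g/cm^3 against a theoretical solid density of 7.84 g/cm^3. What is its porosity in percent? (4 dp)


Porosity = (1-7.06/7.84)*100 = 9.949 %


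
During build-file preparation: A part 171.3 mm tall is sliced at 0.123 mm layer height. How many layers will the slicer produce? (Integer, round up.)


Layers = ceil(171.3/0.123) = 1393


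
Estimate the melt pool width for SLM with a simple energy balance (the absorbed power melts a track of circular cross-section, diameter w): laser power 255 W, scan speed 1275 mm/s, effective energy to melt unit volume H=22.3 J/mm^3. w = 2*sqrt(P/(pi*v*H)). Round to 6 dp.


w = 2*sqrt(255/(pi*1275*22.3)) = 0.106861 mm


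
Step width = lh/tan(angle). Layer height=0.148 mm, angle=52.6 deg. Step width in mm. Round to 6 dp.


step = 0.148 / tan(52.6) = 0.113155 mm


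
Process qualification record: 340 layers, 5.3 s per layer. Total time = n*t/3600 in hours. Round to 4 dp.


t = 340 * 5.3 / 3600 = 0.5006 hrs


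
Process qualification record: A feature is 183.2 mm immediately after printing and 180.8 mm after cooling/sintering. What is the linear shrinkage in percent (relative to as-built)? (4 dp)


Shrinkage = ((183.2-180.8)/183.2)*100 = 1.31 %


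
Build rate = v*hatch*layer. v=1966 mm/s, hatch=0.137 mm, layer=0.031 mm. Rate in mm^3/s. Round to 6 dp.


Rate = 1966 * 0.137 * 0.031 = 8.349602 mm^3/s


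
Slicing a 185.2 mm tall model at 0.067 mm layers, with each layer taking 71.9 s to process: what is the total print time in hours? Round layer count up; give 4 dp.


Layers = ceil(185.2/0.067) = 2765
t = 2765 * 71.9 / 3600 = 55.2232 hrs


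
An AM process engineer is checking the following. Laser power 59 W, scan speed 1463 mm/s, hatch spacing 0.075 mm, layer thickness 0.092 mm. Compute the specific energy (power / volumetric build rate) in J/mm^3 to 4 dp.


Build rate = 1463 * 0.075 * 0.092 = 10.0947 mm^3/s
SE = 59 / 10.0947 = 5.8447 J/mm^3


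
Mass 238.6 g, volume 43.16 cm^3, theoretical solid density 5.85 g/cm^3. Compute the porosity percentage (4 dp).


rho_part = 238.6 / 43.16 = 5.52826691 g/cm^3
Porosity = (1 - 5.52826691/5.85)*100 = 5.4997 %


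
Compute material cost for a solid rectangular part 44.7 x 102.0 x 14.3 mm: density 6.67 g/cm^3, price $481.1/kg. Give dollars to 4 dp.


V = 44.7 * 102.0 * 14.3 = 65199.42 mm^3 = 65.19942 cm^3
Mass = 65.19942 * 6.67 / 1000 = 0.43488013 kg
Cost = 0.43488013 * 481.1 = 209.2208 $


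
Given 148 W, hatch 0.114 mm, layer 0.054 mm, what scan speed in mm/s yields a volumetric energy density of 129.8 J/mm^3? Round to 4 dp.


v = 148 / (129.8*0.114*0.054) = 185.2202 mm/s


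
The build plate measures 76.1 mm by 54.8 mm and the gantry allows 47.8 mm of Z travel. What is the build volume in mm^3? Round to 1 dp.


V = 76.1 * 54.8 * 47.8 = 199339.4 mm^3


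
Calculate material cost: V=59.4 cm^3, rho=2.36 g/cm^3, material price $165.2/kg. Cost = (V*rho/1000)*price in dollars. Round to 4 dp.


Mass = 59.4*2.36/1000 = 0.140184 kg
Cost = 0.140184 * 165.2 = 23.1584 $


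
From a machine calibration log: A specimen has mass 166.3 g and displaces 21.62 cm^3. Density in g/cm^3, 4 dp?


rho = 166.3 / 21.62 = 7.692 g/cm^3


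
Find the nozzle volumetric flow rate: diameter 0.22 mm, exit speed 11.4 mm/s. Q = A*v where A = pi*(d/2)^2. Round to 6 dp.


A = pi*(0.22/2)^2 = 0.03801327 mm^2
Q = 0.03801327 * 11.4 = 0.433351 mm^3/s


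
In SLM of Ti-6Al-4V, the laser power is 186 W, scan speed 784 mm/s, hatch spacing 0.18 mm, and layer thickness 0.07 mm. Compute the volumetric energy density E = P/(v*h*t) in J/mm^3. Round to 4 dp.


E = 186 / (784*0.18*0.07) = 18.829 J/mm^3


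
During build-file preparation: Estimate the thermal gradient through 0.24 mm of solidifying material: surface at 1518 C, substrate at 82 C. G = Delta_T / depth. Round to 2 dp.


G = (1518-82)/0.24 = 5983.33 C/mm


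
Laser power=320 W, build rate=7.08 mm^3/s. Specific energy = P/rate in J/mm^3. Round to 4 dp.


SE = 320 / 7.08 = 45.1977 J/mm^3


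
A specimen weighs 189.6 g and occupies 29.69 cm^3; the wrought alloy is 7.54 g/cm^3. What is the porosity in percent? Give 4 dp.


rho_part = 189.6 / 29.69 = 6.38598855 g/cm^3
Porosity = (1 - 6.38598855/7.54)*100 = 15.3052 %


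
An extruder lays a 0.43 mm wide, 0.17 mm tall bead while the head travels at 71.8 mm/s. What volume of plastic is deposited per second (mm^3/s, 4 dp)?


Rate = 0.43 * 0.17 * 71.8 = 5.2486 mm^3/s


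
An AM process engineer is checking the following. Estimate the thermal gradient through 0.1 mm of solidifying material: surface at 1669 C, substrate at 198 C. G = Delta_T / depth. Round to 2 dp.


G = (1669-198)/0.1 = 14710.0 C/mm


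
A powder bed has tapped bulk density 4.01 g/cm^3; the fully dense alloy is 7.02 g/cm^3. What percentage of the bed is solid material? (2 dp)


Packing = (4.01/7.02)*100 = 57.12 %


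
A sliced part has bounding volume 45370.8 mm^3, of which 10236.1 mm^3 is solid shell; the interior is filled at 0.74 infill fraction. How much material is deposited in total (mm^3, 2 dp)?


V_infill = (45370.8 - 10236.1) * 0.74 = 25999.68
V_total = 10236.1 + 25999.68 = 36235.78 mm^3


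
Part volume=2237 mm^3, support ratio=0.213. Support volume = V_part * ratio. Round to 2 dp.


V_support = 2237 * 0.213 = 476.48 mm^3


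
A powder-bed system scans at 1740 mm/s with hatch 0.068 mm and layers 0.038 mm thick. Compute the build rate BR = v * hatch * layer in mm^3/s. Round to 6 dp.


Rate = 1740 * 0.068 * 0.038 = 4.49616 mm^3/s


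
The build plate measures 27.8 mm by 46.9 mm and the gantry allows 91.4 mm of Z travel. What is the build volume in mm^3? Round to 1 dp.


V = 27.8 * 46.9 * 91.4 = 119169.1 mm^3


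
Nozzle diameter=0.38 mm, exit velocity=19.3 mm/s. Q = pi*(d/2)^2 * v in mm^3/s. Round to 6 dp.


A = pi*(0.38/2)^2 = 0.11341149 mm^2
Q = 0.11341149 * 19.3 = 2.188842 mm^3/s


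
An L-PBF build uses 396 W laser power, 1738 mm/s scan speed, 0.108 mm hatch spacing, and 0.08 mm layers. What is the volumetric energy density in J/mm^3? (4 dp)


E = 396 / (1738*0.108*0.08) = 26.3713 J/mm^3


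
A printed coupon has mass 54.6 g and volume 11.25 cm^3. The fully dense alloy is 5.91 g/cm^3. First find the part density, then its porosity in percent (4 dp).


rho_part = 54.6 / 11.25 = 4.85333333 g/cm^3
Porosity = (1 - 4.85333333/5.91)*100 = 17.8793 %


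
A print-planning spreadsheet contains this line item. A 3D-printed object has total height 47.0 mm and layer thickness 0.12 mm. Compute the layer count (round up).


Layers = ceil(47.0/0.12) = 392


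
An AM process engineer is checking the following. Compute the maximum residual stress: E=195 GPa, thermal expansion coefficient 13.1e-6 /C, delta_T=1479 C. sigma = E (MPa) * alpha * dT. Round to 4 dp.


sigma = 195*1000 * 13.1e-6 * 1479 = 3778.1055 MPa


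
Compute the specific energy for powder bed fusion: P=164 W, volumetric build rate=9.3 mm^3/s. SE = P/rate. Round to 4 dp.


SE = 164 / 9.3 = 17.6344 J/mm^3


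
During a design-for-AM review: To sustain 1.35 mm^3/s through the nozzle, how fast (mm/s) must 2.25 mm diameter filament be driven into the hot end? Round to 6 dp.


A = pi*(2.25/2)^2 = 3.976078
v = 1.35 / 3.976078 = 0.339531 mm/s


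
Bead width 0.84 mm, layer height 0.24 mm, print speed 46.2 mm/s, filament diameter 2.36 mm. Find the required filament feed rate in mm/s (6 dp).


Q = 0.84 * 0.24 * 46.2 = 9.31392 mm^3/s
A_fil = pi*(2.36/2)^2 = 4.37435361 mm^2
v_feed = 9.31392 / 4.37435361 = 2.129211 mm/s


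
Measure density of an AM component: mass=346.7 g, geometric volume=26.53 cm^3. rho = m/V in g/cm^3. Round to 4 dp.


rho = 346.7 / 26.53 = 13.0682 g/cm^3


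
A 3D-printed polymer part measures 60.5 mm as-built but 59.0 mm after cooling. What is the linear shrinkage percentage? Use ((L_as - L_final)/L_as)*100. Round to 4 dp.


Shrinkage = ((60.5-59.0)/60.5)*100 = 2.4793 %


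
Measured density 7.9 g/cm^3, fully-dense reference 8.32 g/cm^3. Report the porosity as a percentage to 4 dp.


Porosity = (1-7.9/8.32)*100 = 5.0481 %


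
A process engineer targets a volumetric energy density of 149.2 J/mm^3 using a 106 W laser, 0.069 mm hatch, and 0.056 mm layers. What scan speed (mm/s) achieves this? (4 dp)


v = 106 / (149.2*0.069*0.056) = 183.8654 mm/s


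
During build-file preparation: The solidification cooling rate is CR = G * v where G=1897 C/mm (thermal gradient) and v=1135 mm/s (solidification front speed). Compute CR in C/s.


CR = 1897 * 1135 = 2153095 C/s


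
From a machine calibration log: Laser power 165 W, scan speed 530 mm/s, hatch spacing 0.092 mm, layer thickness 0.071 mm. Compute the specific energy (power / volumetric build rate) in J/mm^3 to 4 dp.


Build rate = 530 * 0.092 * 0.071 = 3.46196 mm^3/s
SE = 165 / 3.46196 = 47.6609 J/mm^3


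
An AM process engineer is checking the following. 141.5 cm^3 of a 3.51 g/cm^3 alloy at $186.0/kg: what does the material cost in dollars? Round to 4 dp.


Mass = 141.5*3.51/1000 = 0.496665 kg
Cost = 0.496665 * 186.0 = 92.3797 $


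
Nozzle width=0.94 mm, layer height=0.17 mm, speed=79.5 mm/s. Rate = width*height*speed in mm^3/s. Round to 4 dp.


Rate = 0.94 * 0.17 * 79.5 = 12.7041 mm^3/s


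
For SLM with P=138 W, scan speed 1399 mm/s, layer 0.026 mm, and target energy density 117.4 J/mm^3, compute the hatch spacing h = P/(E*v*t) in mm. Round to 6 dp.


h = 138 / (117.4*1399*0.026) = 0.032316 mm


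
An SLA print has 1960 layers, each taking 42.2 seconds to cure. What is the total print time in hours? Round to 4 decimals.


t = 1960 * 42.2 / 3600 = 22.9756 hrs


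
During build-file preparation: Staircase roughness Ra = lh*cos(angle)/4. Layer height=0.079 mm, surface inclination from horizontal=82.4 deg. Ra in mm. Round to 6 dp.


Ra = 0.079 * cos(82.4) / 4 = 0.002612 mm


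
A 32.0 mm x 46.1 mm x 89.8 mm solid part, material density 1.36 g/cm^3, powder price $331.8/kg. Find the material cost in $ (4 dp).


V = 32.0 * 46.1 * 89.8 = 132472.96 mm^3 = 132.47296 cm^3
Mass = 132.47296 * 1.36 / 1000 = 0.18016323 kg
Cost = 0.18016323 * 331.8 = 59.7782 $


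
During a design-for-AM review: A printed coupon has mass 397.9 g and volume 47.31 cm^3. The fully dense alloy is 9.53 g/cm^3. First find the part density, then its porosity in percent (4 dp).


rho_part = 397.9 / 47.31 = 8.41048404 g/cm^3
Porosity = (1 - 8.41048404/9.53)*100 = 11.7473 %


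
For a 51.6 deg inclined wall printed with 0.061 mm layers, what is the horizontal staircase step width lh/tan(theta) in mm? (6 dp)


step = 0.061 / tan(51.6) = 0.048348 mm


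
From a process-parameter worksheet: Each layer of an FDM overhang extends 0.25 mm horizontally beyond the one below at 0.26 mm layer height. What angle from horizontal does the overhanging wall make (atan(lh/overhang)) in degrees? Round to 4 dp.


angle = atan(0.26/0.25) = 46.1233 degrees


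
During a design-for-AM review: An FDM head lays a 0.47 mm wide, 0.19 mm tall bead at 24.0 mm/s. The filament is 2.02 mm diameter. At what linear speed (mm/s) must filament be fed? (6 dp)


Q = 0.47 * 0.19 * 24.0 = 2.1432 mm^3/s
A_fil = pi*(2.02/2)^2 = 3.20473867 mm^2
v_feed = 2.1432 / 3.20473867 = 0.66876 mm/s


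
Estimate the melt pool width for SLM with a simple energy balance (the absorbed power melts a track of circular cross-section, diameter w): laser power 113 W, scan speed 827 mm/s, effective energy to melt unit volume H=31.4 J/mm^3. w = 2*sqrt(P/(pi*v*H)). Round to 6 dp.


w = 2*sqrt(113/(pi*827*31.4)) = 0.074435 mm


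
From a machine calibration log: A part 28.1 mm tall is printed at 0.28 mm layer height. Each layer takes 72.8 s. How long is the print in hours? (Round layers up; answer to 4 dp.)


Layers = ceil(28.1/0.28) = 101
t = 101 * 72.8 / 3600 = 2.0424 hrs


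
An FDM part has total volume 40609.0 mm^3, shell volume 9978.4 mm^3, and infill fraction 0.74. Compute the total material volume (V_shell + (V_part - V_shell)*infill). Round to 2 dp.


V_infill = (40609.0 - 9978.4) * 0.74 = 22666.64
V_total = 9978.4 + 22666.64 = 32645.04 mm^3


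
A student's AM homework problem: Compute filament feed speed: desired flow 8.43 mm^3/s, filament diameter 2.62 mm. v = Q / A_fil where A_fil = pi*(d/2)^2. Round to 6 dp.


A = pi*(2.62/2)^2 = 5.391287
v = 8.43 / 5.391287 = 1.563634 mm/s


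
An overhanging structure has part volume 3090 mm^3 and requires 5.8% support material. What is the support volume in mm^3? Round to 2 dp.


V_support = 3090 * 0.058 = 179.22 mm^3


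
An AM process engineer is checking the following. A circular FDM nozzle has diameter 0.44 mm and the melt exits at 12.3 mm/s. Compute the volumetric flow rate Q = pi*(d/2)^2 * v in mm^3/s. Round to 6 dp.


A = pi*(0.44/2)^2 = 0.15205308 mm^2
Q = 0.15205308 * 12.3 = 1.870253 mm^3/s


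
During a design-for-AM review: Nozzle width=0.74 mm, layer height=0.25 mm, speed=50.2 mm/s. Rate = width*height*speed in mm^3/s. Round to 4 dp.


Rate = 0.74 * 0.25 * 50.2 = 9.287 mm^3/s


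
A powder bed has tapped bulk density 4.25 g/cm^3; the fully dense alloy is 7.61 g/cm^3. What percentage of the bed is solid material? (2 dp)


Packing = (4.25/7.61)*100 = 55.85 %


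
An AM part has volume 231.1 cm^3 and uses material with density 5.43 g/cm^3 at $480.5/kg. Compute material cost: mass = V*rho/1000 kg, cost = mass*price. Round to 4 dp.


Mass = 231.1*5.43/1000 = 1.254873 kg
Cost = 1.254873 * 480.5 = 602.9665 $


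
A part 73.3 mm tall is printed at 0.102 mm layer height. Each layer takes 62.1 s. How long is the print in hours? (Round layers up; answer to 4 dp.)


Layers = ceil(73.3/0.102) = 719
t = 719 * 62.1 / 3600 = 12.4028 hrs


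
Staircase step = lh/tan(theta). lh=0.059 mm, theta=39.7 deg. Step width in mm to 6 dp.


step = 0.059 / tan(39.7) = 0.071066 mm


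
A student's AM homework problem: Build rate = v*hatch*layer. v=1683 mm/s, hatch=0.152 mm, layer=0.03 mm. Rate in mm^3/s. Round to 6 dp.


Rate = 1683 * 0.152 * 0.03 = 7.67448 mm^3/s


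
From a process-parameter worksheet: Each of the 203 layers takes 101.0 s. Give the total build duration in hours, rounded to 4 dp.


t = 203 * 101.0 / 3600 = 5.6953 hrs


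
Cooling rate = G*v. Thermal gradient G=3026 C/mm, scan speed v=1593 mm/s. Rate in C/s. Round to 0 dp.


CR = 3026 * 1593 = 4820418 C/s


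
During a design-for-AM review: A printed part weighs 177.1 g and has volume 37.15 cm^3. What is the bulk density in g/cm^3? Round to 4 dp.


rho = 177.1 / 37.15 = 4.7672 g/cm^3
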